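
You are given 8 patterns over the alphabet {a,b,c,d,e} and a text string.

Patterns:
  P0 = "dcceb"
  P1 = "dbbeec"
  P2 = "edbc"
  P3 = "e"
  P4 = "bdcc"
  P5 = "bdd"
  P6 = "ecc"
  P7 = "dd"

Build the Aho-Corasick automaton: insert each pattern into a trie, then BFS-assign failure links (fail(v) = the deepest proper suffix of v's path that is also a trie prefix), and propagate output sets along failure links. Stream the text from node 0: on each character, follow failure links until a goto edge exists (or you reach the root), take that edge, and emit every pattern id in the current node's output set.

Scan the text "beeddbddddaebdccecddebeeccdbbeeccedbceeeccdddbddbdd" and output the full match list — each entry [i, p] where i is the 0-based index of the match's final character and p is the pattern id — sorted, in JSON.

Build automaton:
Trie (insert patterns):
  n0 'ε': b→15 d→1 e→11
  n1 'd': b→6 c→2 d→22
  n2 'dc': c→3
  n3 'dcc': e→4
  n4 'dcce': b→5
  n5 'dcceb': ·  ←P0
  n6 'db': b→7
  n7 'dbb': e→8
  n8 'dbbe': e→9
  n9 'dbbee': c→10
  n10 'dbbeec': ·  ←P1
  n11 'e': c→20 d→12  ←P3
  n12 'ed': b→13
  n13 'edb': c→14
  n14 'edbc': ·  ←P2
  n15 'b': d→16
  n16 'bd': c→17 d→19
  n17 'bdc': c→18
  n18 'bdcc': ·  ←P4
  n19 'bdd': ·  ←P5
  n20 'ec': c→21
  n21 'ecc': ·  ←P6
  n22 'dd': ·  ←P7

Failure links (BFS by depth):
  fail(1) 'd': from fail(0)=0 chase 'd': 0 ⇒ 0;  out=∅∪out(0)=∅
  fail(11) 'e': from fail(0)=0 chase 'e': 0 ⇒ 0;  out={3}∪out(0)={3}
  fail(15) 'b': from fail(0)=0 chase 'b': 0 ⇒ 0;  out=∅∪out(0)=∅
  fail(2) 'dc': from fail(1)=0 chase 'c': 0 ⇒ 0;  out=∅∪out(0)=∅
  fail(6) 'db': from fail(1)=0 chase 'b': 0 ⇒ 15;  out=∅∪out(15)=∅
  fail(12) 'ed': from fail(11)=0 chase 'd': 0 ⇒ 1;  out=∅∪out(1)=∅
  fail(16) 'bd': from fail(15)=0 chase 'd': 0 ⇒ 1;  out=∅∪out(1)=∅
  fail(20) 'ec': from fail(11)=0 chase 'c': 0 ⇒ 0;  out=∅∪out(0)=∅
  fail(22) 'dd': from fail(1)=0 chase 'd': 0 ⇒ 1;  out={7}∪out(1)={7}
  fail(3) 'dcc': from fail(2)=0 chase 'c': 0 ⇒ 0;  out=∅∪out(0)=∅
  fail(7) 'dbb': from fail(6)=15 chase 'b': 15→0 ⇒ 15;  out=∅∪out(15)=∅
  fail(13) 'edb': from fail(12)=1 chase 'b': 1 ⇒ 6;  out=∅∪out(6)=∅
  fail(17) 'bdc': from fail(16)=1 chase 'c': 1 ⇒ 2;  out=∅∪out(2)=∅
  fail(19) 'bdd': from fail(16)=1 chase 'd': 1 ⇒ 22;  out={5}∪out(22)={5,7}
  fail(21) 'ecc': from fail(20)=0 chase 'c': 0 ⇒ 0;  out={6}∪out(0)={6}
  fail(4) 'dcce': from fail(3)=0 chase 'e': 0 ⇒ 11;  out=∅∪out(11)={3}
  fail(8) 'dbbe': from fail(7)=15 chase 'e': 15→0 ⇒ 11;  out=∅∪out(11)={3}
  fail(14) 'edbc': from fail(13)=6 chase 'c': 6→15→0 ⇒ 0;  out={2}∪out(0)={2}
  fail(18) 'bdcc': from fail(17)=2 chase 'c': 2 ⇒ 3;  out={4}∪out(3)={4}
  fail(5) 'dcceb': from fail(4)=11 chase 'b': 11→0 ⇒ 15;  out={0}∪out(15)={0}
  fail(9) 'dbbee': from fail(8)=11 chase 'e': 11→0 ⇒ 11;  out=∅∪out(11)={3}
  fail(10) 'dbbeec': from fail(9)=11 chase 'c': 11 ⇒ 20;  out={1}∪out(20)={1}

Text stream:
pos 0 'b': at 15
pos 1 'e': at 11 ·f  → match P3@[1:1]
pos 2 'e': at 11 ·f  → match P3@[2:2]
pos 3 'd': at 12
pos 4 'd': at 22 ·f  → match P7@[3:4]
pos 5 'b': at 6 ·f
pos 6 'd': at 16 ·f
pos 7 'd': at 19  → match P5@[5:7],P7@[6:7]
pos 8 'd': at 22 ·f  → match P7@[7:8]
pos 9 'd': at 22 ·f  → match P7@[8:9]
pos 10 'a': at 0 ·f
pos 11 'e': at 11  → match P3@[11:11]
pos 12 'b': at 15 ·f
pos 13 'd': at 16
pos 14 'c': at 17
pos 15 'c': at 18  → match P4@[12:15]
pos 16 'e': at 4 ·f  → match P3@[16:16]
pos 17 'c': at 20 ·f
pos 18 'd': at 1 ·f
pos 19 'd': at 22  → match P7@[18:19]
pos 20 'e': at 11 ·f  → match P3@[20:20]
pos 21 'b': at 15 ·f
pos 22 'e': at 11 ·f  → match P3@[22:22]
pos 23 'e': at 11 ·f  → match P3@[23:23]
pos 24 'c': at 20
pos 25 'c': at 21  → match P6@[23:25]
pos 26 'd': at 1 ·f
pos 27 'b': at 6
pos 28 'b': at 7
pos 29 'e': at 8  → match P3@[29:29]
pos 30 'e': at 9  → match P3@[30:30]
pos 31 'c': at 10  → match P1@[26:31]
pos 32 'c': at 21 ·f  → match P6@[30:32]
pos 33 'e': at 11 ·f  → match P3@[33:33]
pos 34 'd': at 12
pos 35 'b': at 13
pos 36 'c': at 14  → match P2@[33:36]
pos 37 'e': at 11 ·f  → match P3@[37:37]
pos 38 'e': at 11 ·f  → match P3@[38:38]
pos 39 'e': at 11 ·f  → match P3@[39:39]
pos 40 'c': at 20
pos 41 'c': at 21  → match P6@[39:41]
pos 42 'd': at 1 ·f
pos 43 'd': at 22  → match P7@[42:43]
pos 44 'd': at 22 ·f  → match P7@[43:44]
pos 45 'b': at 6 ·f
pos 46 'd': at 16 ·f
pos 47 'd': at 19  → match P5@[45:47],P7@[46:47]
pos 48 'b': at 6 ·f
pos 49 'd': at 16 ·f
pos 50 'd': at 19  → match P5@[48:50],P7@[49:50]

All matches (sorted): [[1,3],[2,3],[4,7],[7,5],[7,7],[8,7],[9,7],[11,3],[15,4],[16,3],[19,7],[20,3],[22,3],[23,3],[25,6],[29,3],[30,3],[31,1],[32,6],[33,3],[36,2],[37,3],[38,3],[39,3],[41,6],[43,7],[44,7],[47,5],[47,7],[50,5],[50,7]]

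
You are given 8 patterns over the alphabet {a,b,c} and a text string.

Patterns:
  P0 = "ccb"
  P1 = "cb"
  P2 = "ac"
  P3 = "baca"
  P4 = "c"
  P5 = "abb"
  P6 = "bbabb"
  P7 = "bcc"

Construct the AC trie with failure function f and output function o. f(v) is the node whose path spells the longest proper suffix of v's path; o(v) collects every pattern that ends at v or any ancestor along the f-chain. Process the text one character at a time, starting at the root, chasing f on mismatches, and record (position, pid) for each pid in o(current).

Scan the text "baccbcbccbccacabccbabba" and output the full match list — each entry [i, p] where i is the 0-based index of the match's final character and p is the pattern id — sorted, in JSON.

Build automaton:
Trie nodes:
  n0 'ε': a→5 b→7 c→1
  n1 'c': b→4 c→2  ←P4
  n2 'cc': b→3
  n3 'ccb': ·  ←P0
  n4 'cb': ·  ←P1
  n5 'a': b→11 c→6
  n6 'ac': ·  ←P2
  n7 'b': a→8 b→13 c→17
  n8 'ba': c→9
  n9 'bac': a→10
  n10 'baca': ·  ←P3
  n11 'ab': b→12
  n12 'abb': ·  ←P5
  n13 'bb': a→14
  n14 'bba': b→15
  n15 'bbab': b→16
  n16 'bbabb': ·  ←P6
  n17 'bc': c→18
  n18 'bcc': ·  ←P7

Failure links (BFS by depth):
  fail(1) 'c': from fail(0)=0 chase 'c': 0 ⇒ 0;  out={4}∪out(0)={4}
  fail(5) 'a': from fail(0)=0 chase 'a': 0 ⇒ 0;  out=∅∪out(0)=∅
  fail(7) 'b': from fail(0)=0 chase 'b': 0 ⇒ 0;  out=∅∪out(0)=∅
  fail(2) 'cc': from fail(1)=0 chase 'c': 0 ⇒ 1;  out=∅∪out(1)={4}
  fail(4) 'cb': from fail(1)=0 chase 'b': 0 ⇒ 7;  out={1}∪out(7)={1}
  fail(6) 'ac': from fail(5)=0 chase 'c': 0 ⇒ 1;  out={2}∪out(1)={2,4}
  fail(8) 'ba': from fail(7)=0 chase 'a': 0 ⇒ 5;  out=∅∪out(5)=∅
  fail(11) 'ab': from fail(5)=0 chase 'b': 0 ⇒ 7;  out=∅∪out(7)=∅
  fail(13) 'bb': from fail(7)=0 chase 'b': 0 ⇒ 7;  out=∅∪out(7)=∅
  fail(17) 'bc': from fail(7)=0 chase 'c': 0 ⇒ 1;  out=∅∪out(1)={4}
  fail(3) 'ccb': from fail(2)=1 chase 'b': 1 ⇒ 4;  out={0}∪out(4)={0,1}
  fail(9) 'bac': from fail(8)=5 chase 'c': 5 ⇒ 6;  out=∅∪out(6)={2,4}
  fail(12) 'abb': from fail(11)=7 chase 'b': 7 ⇒ 13;  out={5}∪out(13)={5}
  fail(14) 'bba': from fail(13)=7 chase 'a': 7 ⇒ 8;  out=∅∪out(8)=∅
  fail(18) 'bcc': from fail(17)=1 chase 'c': 1 ⇒ 2;  out={7}∪out(2)={4,7}
  fail(10) 'baca': from fail(9)=6 chase 'a': 6→1→0 ⇒ 5;  out={3}∪out(5)={3}
  fail(15) 'bbab': from fail(14)=8 chase 'b': 8→5 ⇒ 11;  out=∅∪out(11)=∅
  fail(16) 'bbabb': from fail(15)=11 chase 'b': 11 ⇒ 12;  out={6}∪out(12)={5,6}

Run:
pos 0 'b': at 7
pos 1 'a': at 8
pos 2 'c': at 9  ** P2@[1:2],P4@[2:2]
pos 3 'c': at 2 (via fail)  ** P4@[3:3]
pos 4 'b': at 3  ** P0@[2:4],P1@[3:4]
pos 5 'c': at 17 (via fail)  ** P4@[5:5]
pos 6 'b': at 4 (via fail)  ** P1@[5:6]
pos 7 'c': at 17 (via fail)  ** P4@[7:7]
pos 8 'c': at 18  ** P4@[8:8],P7@[6:8]
pos 9 'b': at 3 (via fail)  ** P0@[7:9],P1@[8:9]
pos 10 'c': at 17 (via fail)  ** P4@[10:10]
pos 11 'c': at 18  ** P4@[11:11],P7@[9:11]
pos 12 'a': at 5 (via fail)
pos 13 'c': at 6  ** P2@[12:13],P4@[13:13]
pos 14 'a': at 5 (via fail)
pos 15 'b': at 11
pos 16 'c': at 17 (via fail)  ** P4@[16:16]
pos 17 'c': at 18  ** P4@[17:17],P7@[15:17]
pos 18 'b': at 3 (via fail)  ** P0@[16:18],P1@[17:18]
pos 19 'a': at 8 (via fail)
pos 20 'b': at 11 (via fail)
pos 21 'b': at 12  ** P5@[19:21]
pos 22 'a': at 14 (via fail)

All matches (sorted): [[2,2],[2,4],[3,4],[4,0],[4,1],[5,4],[6,1],[7,4],[8,4],[8,7],[9,0],[9,1],[10,4],[11,4],[11,7],[13,2],[13,4],[16,4],[17,4],[17,7],[18,0],[18,1],[21,5]]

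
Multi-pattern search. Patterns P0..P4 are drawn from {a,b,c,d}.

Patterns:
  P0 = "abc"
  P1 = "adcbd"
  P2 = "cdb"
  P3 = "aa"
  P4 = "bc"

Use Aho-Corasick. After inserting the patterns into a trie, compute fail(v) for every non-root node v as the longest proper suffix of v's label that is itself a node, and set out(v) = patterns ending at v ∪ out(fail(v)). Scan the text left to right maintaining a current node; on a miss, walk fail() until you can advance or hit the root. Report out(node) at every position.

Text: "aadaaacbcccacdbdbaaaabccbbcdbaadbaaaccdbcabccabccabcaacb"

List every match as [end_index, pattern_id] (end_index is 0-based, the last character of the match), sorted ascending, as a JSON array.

Construct AC machine:
Trie (insert patterns):
  n0 'ε': a→1 b→12 c→8
  n1 'a': a→11 b→2 d→4
  n2 'ab': c→3
  n3 'abc': ·  ←P0
  n4 'ad': c→5
  n5 'adc': b→6
  n6 'adcb': d→7
  n7 'adcbd': ·  ←P1
  n8 'c': d→9
  n9 'cd': b→10
  n10 'cdb': ·  ←P2
  n11 'aa': ·  ←P3
  n12 'b': c→13
  n13 'bc': ·  ←P4

BFS fail/out derivation:
  n1('a'): parent n0 fail=0; on 'a' 0 → fail=0;  out ∅∪∅=∅
  n8('c'): parent n0 fail=0; on 'c' 0 → fail=0;  out ∅∪∅=∅
  n12('b'): parent n0 fail=0; on 'b' 0 → fail=0;  out ∅∪∅=∅
  n2('ab'): parent n1 fail=0; on 'b' 0 → fail=12;  out ∅∪∅=∅
  n4('ad'): parent n1 fail=0; on 'd' 0 → fail=0;  out ∅∪∅=∅
  n9('cd'): parent n8 fail=0; on 'd' 0 → fail=0;  out ∅∪∅=∅
  n11('aa'): parent n1 fail=0; on 'a' 0 → fail=1;  out {3}∪∅={3}
  n13('bc'): parent n12 fail=0; on 'c' 0 → fail=8;  out {4}∪∅={4}
  n3('abc'): parent n2 fail=12; on 'c' 12 → fail=13;  out {0}∪{4}={0,4}
  n5('adc'): parent n4 fail=0; on 'c' 0 → fail=8;  out ∅∪∅=∅
  n10('cdb'): parent n9 fail=0; on 'b' 0 → fail=12;  out {2}∪∅={2}
  n6('adcb'): parent n5 fail=8; on 'b' 8→0 → fail=12;  out ∅∪∅=∅
  n7('adcbd'): parent n6 fail=12; on 'd' 12→0 → fail=0;  out {1}∪∅={1}

Text stream:
[0] read 'a'  n0⇒n1
[1] read 'a'  n1⇒n11  → match P3@[0:1]
[2] read 'd'  n11⇒n4 (fail-walked)
[3] read 'a'  n4⇒n1 (fail-walked)
[4] read 'a'  n1⇒n11  → match P3@[3:4]
[5] read 'a'  n11⇒n11 (fail-walked)  → match P3@[4:5]
[6] read 'c'  n11⇒n8 (fail-walked)
[7] read 'b'  n8⇒n12 (fail-walked)
[8] read 'c'  n12⇒n13  → match P4@[7:8]
[9] read 'c'  n13⇒n8 (fail-walked)
[10] read 'c'  n8⇒n8 (fail-walked)
[11] read 'a'  n8⇒n1 (fail-walked)
[12] read 'c'  n1⇒n8 (fail-walked)
[13] read 'd'  n8⇒n9
[14] read 'b'  n9⇒n10  → match P2@[12:14]
[15] read 'd'  n10⇒n0 (fail-walked)
[16] read 'b'  n0⇒n12
[17] read 'a'  n12⇒n1 (fail-walked)
[18] read 'a'  n1⇒n11  → match P3@[17:18]
[19] read 'a'  n11⇒n11 (fail-walked)  → match P3@[18:19]
[20] read 'a'  n11⇒n11 (fail-walked)  → match P3@[19:20]
[21] read 'b'  n11⇒n2 (fail-walked)
[22] read 'c'  n2⇒n3  → match P0@[20:22],P4@[21:22]
[23] read 'c'  n3⇒n8 (fail-walked)
[24] read 'b'  n8⇒n12 (fail-walked)
[25] read 'b'  n12⇒n12 (fail-walked)
[26] read 'c'  n12⇒n13  → match P4@[25:26]
[27] read 'd'  n13⇒n9 (fail-walked)
[28] read 'b'  n9⇒n10  → match P2@[26:28]
[29] read 'a'  n10⇒n1 (fail-walked)
[30] read 'a'  n1⇒n11  → match P3@[29:30]
[31] read 'd'  n11⇒n4 (fail-walked)
[32] read 'b'  n4⇒n12 (fail-walked)
[33] read 'a'  n12⇒n1 (fail-walked)
[34] read 'a'  n1⇒n11  → match P3@[33:34]
[35] read 'a'  n11⇒n11 (fail-walked)  → match P3@[34:35]
[36] read 'c'  n11⇒n8 (fail-walked)
[37] read 'c'  n8⇒n8 (fail-walked)
[38] read 'd'  n8⇒n9
[39] read 'b'  n9⇒n10  → match P2@[37:39]
[40] read 'c'  n10⇒n13 (fail-walked)  → match P4@[39:40]
[41] read 'a'  n13⇒n1 (fail-walked)
[42] read 'b'  n1⇒n2
[43] read 'c'  n2⇒n3  → match P0@[41:43],P4@[42:43]
[44] read 'c'  n3⇒n8 (fail-walked)
[45] read 'a'  n8⇒n1 (fail-walked)
[46] read 'b'  n1⇒n2
[47] read 'c'  n2⇒n3  → match P0@[45:47],P4@[46:47]
[48] read 'c'  n3⇒n8 (fail-walked)
[49] read 'a'  n8⇒n1 (fail-walked)
[50] read 'b'  n1⇒n2
[51] read 'c'  n2⇒n3  → match P0@[49:51],P4@[50:51]
[52] read 'a'  n3⇒n1 (fail-walked)
[53] read 'a'  n1⇒n11  → match P3@[52:53]
[54] read 'c'  n11⇒n8 (fail-walked)
[55] read 'b'  n8⇒n12 (fail-walked)

Result: [[1,3],[4,3],[5,3],[8,4],[14,2],[18,3],[19,3],[20,3],[22,0],[22,4],[26,4],[28,2],[30,3],[34,3],[35,3],[39,2],[40,4],[43,0],[43,4],[47,0],[47,4],[51,0],[51,4],[53,3]]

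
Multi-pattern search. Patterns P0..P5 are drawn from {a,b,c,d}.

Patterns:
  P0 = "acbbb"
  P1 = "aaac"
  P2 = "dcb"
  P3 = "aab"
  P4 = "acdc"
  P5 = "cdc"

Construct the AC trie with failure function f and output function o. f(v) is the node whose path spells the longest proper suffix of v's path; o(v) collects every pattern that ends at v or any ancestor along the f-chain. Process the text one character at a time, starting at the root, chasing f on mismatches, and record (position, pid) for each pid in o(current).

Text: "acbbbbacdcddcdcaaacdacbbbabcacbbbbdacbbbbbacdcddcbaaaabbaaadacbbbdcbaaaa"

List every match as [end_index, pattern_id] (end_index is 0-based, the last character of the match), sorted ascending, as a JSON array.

Build automaton:
Trie nodes:
  0='ε' goto a→1 c→15 d→9
  1='a' goto a→6 c→2
  2='ac' goto b→3 d→13
  3='acb' goto b→4
  4='acbb' goto b→5
  5='acbbb' goto ·  ←P0
  6='aa' goto a→7 b→12
  7='aaa' goto c→8
  8='aaac' goto ·  ←P1
  9='d' goto c→10
  10='dc' goto b→11
  11='dcb' goto ·  ←P2
  12='aab' goto ·  ←P3
  13='acd' goto c→14
  14='acdc' goto ·  ←P4
  15='c' goto d→16
  16='cd' goto c→17
  17='cdc' goto ·  ←P5

BFS fail/out derivation:
  n1('a'): parent n0 fail=0; on 'a' 0 → fail=0;  out ∅∪∅=∅
  n9('d'): parent n0 fail=0; on 'd' 0 → fail=0;  out ∅∪∅=∅
  n15('c'): parent n0 fail=0; on 'c' 0 → fail=0;  out ∅∪∅=∅
  n2('ac'): parent n1 fail=0; on 'c' 0 → fail=15;  out ∅∪∅=∅
  n6('aa'): parent n1 fail=0; on 'a' 0 → fail=1;  out ∅∪∅=∅
  n10('dc'): parent n9 fail=0; on 'c' 0 → fail=15;  out ∅∪∅=∅
  n16('cd'): parent n15 fail=0; on 'd' 0 → fail=9;  out ∅∪∅=∅
  n3('acb'): parent n2 fail=15; on 'b' 15→0 → fail=0;  out ∅∪∅=∅
  n7('aaa'): parent n6 fail=1; on 'a' 1 → fail=6;  out ∅∪∅=∅
  n11('dcb'): parent n10 fail=15; on 'b' 15→0 → fail=0;  out {2}∪∅={2}
  n12('aab'): parent n6 fail=1; on 'b' 1→0 → fail=0;  out {3}∪∅={3}
  n13('acd'): parent n2 fail=15; on 'd' 15 → fail=16;  out ∅∪∅=∅
  n17('cdc'): parent n16 fail=9; on 'c' 9 → fail=10;  out {5}∪∅={5}
  n4('acbb'): parent n3 fail=0; on 'b' 0 → fail=0;  out ∅∪∅=∅
  n8('aaac'): parent n7 fail=6; on 'c' 6→1 → fail=2;  out {1}∪∅={1}
  n14('acdc'): parent n13 fail=16; on 'c' 16 → fail=17;  out {4}∪{5}={4,5}
  n5('acbbb'): parent n4 fail=0; on 'b' 0 → fail=0;  out {0}∪∅={0}

Text stream:
[0] read 'a'  n0⇒n1
[1] read 'c'  n1⇒n2
[2] read 'b'  n2⇒n3
[3] read 'b'  n3⇒n4
[4] read 'b'  n4⇒n5  emit P0@[0:4]
[5] read 'b'  n5⇒n0 ·f
[6] read 'a'  n0⇒n1
[7] read 'c'  n1⇒n2
[8] read 'd'  n2⇒n13
[9] read 'c'  n13⇒n14  emit P4@[6:9],P5@[7:9]
[10] read 'd'  n14⇒n16 ·f
[11] read 'd'  n16⇒n9 ·f
[12] read 'c'  n9⇒n10
[13] read 'd'  n10⇒n16 ·f
[14] read 'c'  n16⇒n17  emit P5@[12:14]
[15] read 'a'  n17⇒n1 ·f
[16] read 'a'  n1⇒n6
[17] read 'a'  n6⇒n7
[18] read 'c'  n7⇒n8  emit P1@[15:18]
[19] read 'd'  n8⇒n13 ·f
[20] read 'a'  n13⇒n1 ·f
[21] read 'c'  n1⇒n2
[22] read 'b'  n2⇒n3
[23] read 'b'  n3⇒n4
[24] read 'b'  n4⇒n5  emit P0@[20:24]
[25] read 'a'  n5⇒n1 ·f
[26] read 'b'  n1⇒n0 ·f
[27] read 'c'  n0⇒n15
[28] read 'a'  n15⇒n1 ·f
[29] read 'c'  n1⇒n2
[30] read 'b'  n2⇒n3
[31] read 'b'  n3⇒n4
[32] read 'b'  n4⇒n5  emit P0@[28:32]
[33] read 'b'  n5⇒n0 ·f
[34] read 'd'  n0⇒n9
[35] read 'a'  n9⇒n1 ·f
[36] read 'c'  n1⇒n2
[37] read 'b'  n2⇒n3
[38] read 'b'  n3⇒n4
[39] read 'b'  n4⇒n5  emit P0@[35:39]
[40] read 'b'  n5⇒n0 ·f
[41] read 'b'  n0⇒n0
[42] read 'a'  n0⇒n1
[43] read 'c'  n1⇒n2
[44] read 'd'  n2⇒n13
[45] read 'c'  n13⇒n14  emit P4@[42:45],P5@[43:45]
[46] read 'd'  n14⇒n16 ·f
[47] read 'd'  n16⇒n9 ·f
[48] read 'c'  n9⇒n10
[49] read 'b'  n10⇒n11  emit P2@[47:49]
[50] read 'a'  n11⇒n1 ·f
[51] read 'a'  n1⇒n6
[52] read 'a'  n6⇒n7
[53] read 'a'  n7⇒n7 ·f
[54] read 'b'  n7⇒n12 ·f  emit P3@[52:54]
[55] read 'b'  n12⇒n0 ·f
[56] read 'a'  n0⇒n1
[57] read 'a'  n1⇒n6
[58] read 'a'  n6⇒n7
[59] read 'd'  n7⇒n9 ·f
[60] read 'a'  n9⇒n1 ·f
[61] read 'c'  n1⇒n2
[62] read 'b'  n2⇒n3
[63] read 'b'  n3⇒n4
[64] read 'b'  n4⇒n5  emit P0@[60:64]
[65] read 'd'  n5⇒n9 ·f
[66] read 'c'  n9⇒n10
[67] read 'b'  n10⇒n11  emit P2@[65:67]
[68] read 'a'  n11⇒n1 ·f
[69] read 'a'  n1⇒n6
[70] read 'a'  n6⇒n7
[71] read 'a'  n7⇒n7 ·f

All matches (sorted): [[4,0],[9,4],[9,5],[14,5],[18,1],[24,0],[32,0],[39,0],[45,4],[45,5],[49,2],[54,3],[64,0],[67,2]]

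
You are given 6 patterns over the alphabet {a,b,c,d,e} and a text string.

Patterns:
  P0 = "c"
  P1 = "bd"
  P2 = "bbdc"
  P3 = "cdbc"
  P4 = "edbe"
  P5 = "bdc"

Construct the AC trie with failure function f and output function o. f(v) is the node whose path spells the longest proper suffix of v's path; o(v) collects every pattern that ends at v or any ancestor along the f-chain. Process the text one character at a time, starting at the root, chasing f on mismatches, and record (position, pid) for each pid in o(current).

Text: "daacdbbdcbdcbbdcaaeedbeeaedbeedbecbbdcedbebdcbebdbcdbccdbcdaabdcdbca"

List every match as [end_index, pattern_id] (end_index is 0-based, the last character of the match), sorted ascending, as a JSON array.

Build:
Trie nodes:
  0='ε' goto b→2 c→1 e→10
  1='c' goto d→7  [P0 ends]
  2='b' goto b→4 d→3
  3='bd' goto c→14  [P1 ends]
  4='bb' goto d→5
  5='bbd' goto c→6
  6='bbdc' goto ·  [P2 ends]
  7='cd' goto b→8
  8='cdb' goto c→9
  9='cdbc' goto ·  [P3 ends]
  10='e' goto d→11
  11='ed' goto b→12
  12='edb' goto e→13
  13='edbe' goto ·  [P4 ends]
  14='bdc' goto ·  [P5 ends]

BFS fail/out derivation:
  fail(1) 'c': from fail(0)=0 chase 'c': 0 ⇒ 0;  out={0}∪out(0)={0}
  fail(2) 'b': from fail(0)=0 chase 'b': 0 ⇒ 0;  out=∅∪out(0)=∅
  fail(10) 'e': from fail(0)=0 chase 'e': 0 ⇒ 0;  out=∅∪out(0)=∅
  fail(3) 'bd': from fail(2)=0 chase 'd': 0 ⇒ 0;  out={1}∪out(0)={1}
  fail(4) 'bb': from fail(2)=0 chase 'b': 0 ⇒ 2;  out=∅∪out(2)=∅
  fail(7) 'cd': from fail(1)=0 chase 'd': 0 ⇒ 0;  out=∅∪out(0)=∅
  fail(11) 'ed': from fail(10)=0 chase 'd': 0 ⇒ 0;  out=∅∪out(0)=∅
  fail(5) 'bbd': from fail(4)=2 chase 'd': 2 ⇒ 3;  out=∅∪out(3)={1}
  fail(8) 'cdb': from fail(7)=0 chase 'b': 0 ⇒ 2;  out=∅∪out(2)=∅
  fail(12) 'edb': from fail(11)=0 chase 'b': 0 ⇒ 2;  out=∅∪out(2)=∅
  fail(14) 'bdc': from fail(3)=0 chase 'c': 0 ⇒ 1;  out={5}∪out(1)={0,5}
  fail(6) 'bbdc': from fail(5)=3 chase 'c': 3 ⇒ 14;  out={2}∪out(14)={0,2,5}
  fail(9) 'cdbc': from fail(8)=2 chase 'c': 2→0 ⇒ 1;  out={3}∪out(1)={0,3}
  fail(13) 'edbe': from fail(12)=2 chase 'e': 2→0 ⇒ 10;  out={4}∪out(10)={4}

Scan:
[0] read 'd'  n0⇒n0
[1] read 'a'  n0⇒n0
[2] read 'a'  n0⇒n0
[3] read 'c'  n0⇒n1  → match P0@[3:3]
[4] read 'd'  n1⇒n7
[5] read 'b'  n7⇒n8
[6] read 'b'  n8⇒n4 (via fail)
[7] read 'd'  n4⇒n5  → match P1@[6:7]
[8] read 'c'  n5⇒n6  → match P0@[8:8],P2@[5:8],P5@[6:8]
[9] read 'b'  n6⇒n2 (via fail)
[10] read 'd'  n2⇒n3  → match P1@[9:10]
[11] read 'c'  n3⇒n14  → match P0@[11:11],P5@[9:11]
[12] read 'b'  n14⇒n2 (via fail)
[13] read 'b'  n2⇒n4
[14] read 'd'  n4⇒n5  → match P1@[13:14]
[15] read 'c'  n5⇒n6  → match P0@[15:15],P2@[12:15],P5@[13:15]
[16] read 'a'  n6⇒n0 (via fail)
[17] read 'a'  n0⇒n0
[18] read 'e'  n0⇒n10
[19] read 'e'  n10⇒n10 (via fail)
[20] read 'd'  n10⇒n11
[21] read 'b'  n11⇒n12
[22] read 'e'  n12⇒n13  → match P4@[19:22]
[23] read 'e'  n13⇒n10 (via fail)
[24] read 'a'  n10⇒n0 (via fail)
[25] read 'e'  n0⇒n10
[26] read 'd'  n10⇒n11
[27] read 'b'  n11⇒n12
[28] read 'e'  n12⇒n13  → match P4@[25:28]
[29] read 'e'  n13⇒n10 (via fail)
[30] read 'd'  n10⇒n11
[31] read 'b'  n11⇒n12
[32] read 'e'  n12⇒n13  → match P4@[29:32]
[33] read 'c'  n13⇒n1 (via fail)  → match P0@[33:33]
[34] read 'b'  n1⇒n2 (via fail)
[35] read 'b'  n2⇒n4
[36] read 'd'  n4⇒n5  → match P1@[35:36]
[37] read 'c'  n5⇒n6  → match P0@[37:37],P2@[34:37],P5@[35:37]
[38] read 'e'  n6⇒n10 (via fail)
[39] read 'd'  n10⇒n11
[40] read 'b'  n11⇒n12
[41] read 'e'  n12⇒n13  → match P4@[38:41]
[42] read 'b'  n13⇒n2 (via fail)
[43] read 'd'  n2⇒n3  → match P1@[42:43]
[44] read 'c'  n3⇒n14  → match P0@[44:44],P5@[42:44]
[45] read 'b'  n14⇒n2 (via fail)
[46] read 'e'  n2⇒n10 (via fail)
[47] read 'b'  n10⇒n2 (via fail)
[48] read 'd'  n2⇒n3  → match P1@[47:48]
[49] read 'b'  n3⇒n2 (via fail)
[50] read 'c'  n2⇒n1 (via fail)  → match P0@[50:50]
[51] read 'd'  n1⇒n7
[52] read 'b'  n7⇒n8
[53] read 'c'  n8⇒n9  → match P0@[53:53],P3@[50:53]
[54] read 'c'  n9⇒n1 (via fail)  → match P0@[54:54]
[55] read 'd'  n1⇒n7
[56] read 'b'  n7⇒n8
[57] read 'c'  n8⇒n9  → match P0@[57:57],P3@[54:57]
[58] read 'd'  n9⇒n7 (via fail)
[59] read 'a'  n7⇒n0 (via fail)
[60] read 'a'  n0⇒n0
[61] read 'b'  n0⇒n2
[62] read 'd'  n2⇒n3  → match P1@[61:62]
[63] read 'c'  n3⇒n14  → match P0@[63:63],P5@[61:63]
[64] read 'd'  n14⇒n7 (via fail)
[65] read 'b'  n7⇒n8
[66] read 'c'  n8⇒n9  → match P0@[66:66],P3@[63:66]
[67] read 'a'  n9⇒n0 (via fail)

Result: [[3,0],[7,1],[8,0],[8,2],[8,5],[10,1],[11,0],[11,5],[14,1],[15,0],[15,2],[15,5],[22,4],[28,4],[32,4],[33,0],[36,1],[37,0],[37,2],[37,5],[41,4],[43,1],[44,0],[44,5],[48,1],[50,0],[53,0],[53,3],[54,0],[57,0],[57,3],[62,1],[63,0],[63,5],[66,0],[66,3]]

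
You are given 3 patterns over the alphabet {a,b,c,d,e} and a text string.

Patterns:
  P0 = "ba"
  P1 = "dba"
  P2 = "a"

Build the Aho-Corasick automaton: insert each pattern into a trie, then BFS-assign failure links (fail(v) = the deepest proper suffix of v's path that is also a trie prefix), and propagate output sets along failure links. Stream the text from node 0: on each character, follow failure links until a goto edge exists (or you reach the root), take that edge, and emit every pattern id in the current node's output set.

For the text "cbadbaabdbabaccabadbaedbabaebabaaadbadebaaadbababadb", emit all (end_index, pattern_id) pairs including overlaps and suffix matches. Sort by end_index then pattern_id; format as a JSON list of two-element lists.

Construct AC machine:
Trie (insert patterns):
  n0 'ε': a→6 b→1 d→3
  n1 'b': a→2
  n2 'ba': ·  [P0 ends]
  n3 'd': b→4
  n4 'db': a→5
  n5 'dba': ·  [P1 ends]
  n6 'a': ·  [P2 ends]

Failure links (BFS by depth):
  n1('b'): parent n0 fail=0; on 'b' 0 → fail=0;  out ∅∪∅=∅
  n3('d'): parent n0 fail=0; on 'd' 0 → fail=0;  out ∅∪∅=∅
  n6('a'): parent n0 fail=0; on 'a' 0 → fail=0;  out {2}∪∅={2}
  n2('ba'): parent n1 fail=0; on 'a' 0 → fail=6;  out {0}∪{2}={0,2}
  n4('db'): parent n3 fail=0; on 'b' 0 → fail=1;  out ∅∪∅=∅
  n5('dba'): parent n4 fail=1; on 'a' 1 → fail=2;  out {1}∪{0,2}={0,1,2}

Text stream:
[0] read 'c'  n0⇒n0
[1] read 'b'  n0⇒n1
[2] read 'a'  n1⇒n2  emit P0@[1:2],P2@[2:2]
[3] read 'd'  n2⇒n3 (fail-walked)
[4] read 'b'  n3⇒n4
[5] read 'a'  n4⇒n5  emit P0@[4:5],P1@[3:5],P2@[5:5]
[6] read 'a'  n5⇒n6 (fail-walked)  emit P2@[6:6]
[7] read 'b'  n6⇒n1 (fail-walked)
[8] read 'd'  n1⇒n3 (fail-walked)
[9] read 'b'  n3⇒n4
[10] read 'a'  n4⇒n5  emit P0@[9:10],P1@[8:10],P2@[10:10]
[11] read 'b'  n5⇒n1 (fail-walked)
[12] read 'a'  n1⇒n2  emit P0@[11:12],P2@[12:12]
[13] read 'c'  n2⇒n0 (fail-walked)
[14] read 'c'  n0⇒n0
[15] read 'a'  n0⇒n6  emit P2@[15:15]
[16] read 'b'  n6⇒n1 (fail-walked)
[17] read 'a'  n1⇒n2  emit P0@[16:17],P2@[17:17]
[18] read 'd'  n2⇒n3 (fail-walked)
[19] read 'b'  n3⇒n4
[20] read 'a'  n4⇒n5  emit P0@[19:20],P1@[18:20],P2@[20:20]
[21] read 'e'  n5⇒n0 (fail-walked)
[22] read 'd'  n0⇒n3
[23] read 'b'  n3⇒n4
[24] read 'a'  n4⇒n5  emit P0@[23:24],P1@[22:24],P2@[24:24]
[25] read 'b'  n5⇒n1 (fail-walked)
[26] read 'a'  n1⇒n2  emit P0@[25:26],P2@[26:26]
[27] read 'e'  n2⇒n0 (fail-walked)
[28] read 'b'  n0⇒n1
[29] read 'a'  n1⇒n2  emit P0@[28:29],P2@[29:29]
[30] read 'b'  n2⇒n1 (fail-walked)
[31] read 'a'  n1⇒n2  emit P0@[30:31],P2@[31:31]
[32] read 'a'  n2⇒n6 (fail-walked)  emit P2@[32:32]
[33] read 'a'  n6⇒n6 (fail-walked)  emit P2@[33:33]
[34] read 'd'  n6⇒n3 (fail-walked)
[35] read 'b'  n3⇒n4
[36] read 'a'  n4⇒n5  emit P0@[35:36],P1@[34:36],P2@[36:36]
[37] read 'd'  n5⇒n3 (fail-walked)
[38] read 'e'  n3⇒n0 (fail-walked)
[39] read 'b'  n0⇒n1
[40] read 'a'  n1⇒n2  emit P0@[39:40],P2@[40:40]
[41] read 'a'  n2⇒n6 (fail-walked)  emit P2@[41:41]
[42] read 'a'  n6⇒n6 (fail-walked)  emit P2@[42:42]
[43] read 'd'  n6⇒n3 (fail-walked)
[44] read 'b'  n3⇒n4
[45] read 'a'  n4⇒n5  emit P0@[44:45],P1@[43:45],P2@[45:45]
[46] read 'b'  n5⇒n1 (fail-walked)
[47] read 'a'  n1⇒n2  emit P0@[46:47],P2@[47:47]
[48] read 'b'  n2⇒n1 (fail-walked)
[49] read 'a'  n1⇒n2  emit P0@[48:49],P2@[49:49]
[50] read 'd'  n2⇒n3 (fail-walked)
[51] read 'b'  n3⇒n4

Matches: [[2,0],[2,2],[5,0],[5,1],[5,2],[6,2],[10,0],[10,1],[10,2],[12,0],[12,2],[15,2],[17,0],[17,2],[20,0],[20,1],[20,2],[24,0],[24,1],[24,2],[26,0],[26,2],[29,0],[29,2],[31,0],[31,2],[32,2],[33,2],[36,0],[36,1],[36,2],[40,0],[40,2],[41,2],[42,2],[45,0],[45,1],[45,2],[47,0],[47,2],[49,0],[49,2]]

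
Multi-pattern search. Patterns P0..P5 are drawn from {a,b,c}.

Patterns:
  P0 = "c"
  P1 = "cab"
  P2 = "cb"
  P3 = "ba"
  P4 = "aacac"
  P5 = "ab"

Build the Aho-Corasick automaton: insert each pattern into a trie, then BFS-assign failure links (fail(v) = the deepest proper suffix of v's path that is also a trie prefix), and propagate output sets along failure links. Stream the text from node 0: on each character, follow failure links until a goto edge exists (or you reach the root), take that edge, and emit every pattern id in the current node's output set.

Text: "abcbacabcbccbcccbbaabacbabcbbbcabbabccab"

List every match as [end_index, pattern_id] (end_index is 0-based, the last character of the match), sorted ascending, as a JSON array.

Build automaton:
Trie (insert patterns):
  n0 'ε': a→7 b→5 c→1
  n1 'c': a→2 b→4  [P0 ends]
  n2 'ca': b→3
  n3 'cab': ·  [P1 ends]
  n4 'cb': ·  [P2 ends]
  n5 'b': a→6
  n6 'ba': ·  [P3 ends]
  n7 'a': a→8 b→12
  n8 'aa': c→9
  n9 'aac': a→10
  n10 'aaca': c→11
  n11 'aacac': ·  [P4 ends]
  n12 'ab': ·  [P5 ends]

BFS fail/out derivation:
  n1('c'): parent n0 fail=0; on 'c' 0 → fail=0;  out {0}∪∅={0}
  n5('b'): parent n0 fail=0; on 'b' 0 → fail=0;  out ∅∪∅=∅
  n7('a'): parent n0 fail=0; on 'a' 0 → fail=0;  out ∅∪∅=∅
  n2('ca'): parent n1 fail=0; on 'a' 0 → fail=7;  out ∅∪∅=∅
  n4('cb'): parent n1 fail=0; on 'b' 0 → fail=5;  out {2}∪∅={2}
  n6('ba'): parent n5 fail=0; on 'a' 0 → fail=7;  out {3}∪∅={3}
  n8('aa'): parent n7 fail=0; on 'a' 0 → fail=7;  out ∅∪∅=∅
  n12('ab'): parent n7 fail=0; on 'b' 0 → fail=5;  out {5}∪∅={5}
  n3('cab'): parent n2 fail=7; on 'b' 7 → fail=12;  out {1}∪{5}={1,5}
  n9('aac'): parent n8 fail=7; on 'c' 7→0 → fail=1;  out ∅∪{0}={0}
  n10('aaca'): parent n9 fail=1; on 'a' 1 → fail=2;  out ∅∪∅=∅
  n11('aacac'): parent n10 fail=2; on 'c' 2→7→0 → fail=1;  out {4}∪{0}={0,4}

Scan:
pos 0 'a': at 7
pos 1 'b': at 12  → match P5@[0:1]
pos 2 'c': at 1 (fail-walked)  → match P0@[2:2]
pos 3 'b': at 4  → match P2@[2:3]
pos 4 'a': at 6 (fail-walked)  → match P3@[3:4]
pos 5 'c': at 1 (fail-walked)  → match P0@[5:5]
pos 6 'a': at 2
pos 7 'b': at 3  → match P1@[5:7],P5@[6:7]
pos 8 'c': at 1 (fail-walked)  → match P0@[8:8]
pos 9 'b': at 4  → match P2@[8:9]
pos 10 'c': at 1 (fail-walked)  → match P0@[10:10]
pos 11 'c': at 1 (fail-walked)  → match P0@[11:11]
pos 12 'b': at 4  → match P2@[11:12]
pos 13 'c': at 1 (fail-walked)  → match P0@[13:13]
pos 14 'c': at 1 (fail-walked)  → match P0@[14:14]
pos 15 'c': at 1 (fail-walked)  → match P0@[15:15]
pos 16 'b': at 4  → match P2@[15:16]
pos 17 'b': at 5 (fail-walked)
pos 18 'a': at 6  → match P3@[17:18]
pos 19 'a': at 8 (fail-walked)
pos 20 'b': at 12 (fail-walked)  → match P5@[19:20]
pos 21 'a': at 6 (fail-walked)  → match P3@[20:21]
pos 22 'c': at 1 (fail-walked)  → match P0@[22:22]
pos 23 'b': at 4  → match P2@[22:23]
pos 24 'a': at 6 (fail-walked)  → match P3@[23:24]
pos 25 'b': at 12 (fail-walked)  → match P5@[24:25]
pos 26 'c': at 1 (fail-walked)  → match P0@[26:26]
pos 27 'b': at 4  → match P2@[26:27]
pos 28 'b': at 5 (fail-walked)
pos 29 'b': at 5 (fail-walked)
pos 30 'c': at 1 (fail-walked)  → match P0@[30:30]
pos 31 'a': at 2
pos 32 'b': at 3  → match P1@[30:32],P5@[31:32]
pos 33 'b': at 5 (fail-walked)
pos 34 'a': at 6  → match P3@[33:34]
pos 35 'b': at 12 (fail-walked)  → match P5@[34:35]
pos 36 'c': at 1 (fail-walked)  → match P0@[36:36]
pos 37 'c': at 1 (fail-walked)  → match P0@[37:37]
pos 38 'a': at 2
pos 39 'b': at 3  → match P1@[37:39],P5@[38:39]

All matches (sorted): [[1,5],[2,0],[3,2],[4,3],[5,0],[7,1],[7,5],[8,0],[9,2],[10,0],[11,0],[12,2],[13,0],[14,0],[15,0],[16,2],[18,3],[20,5],[21,3],[22,0],[23,2],[24,3],[25,5],[26,0],[27,2],[30,0],[32,1],[32,5],[34,3],[35,5],[36,0],[37,0],[39,1],[39,5]]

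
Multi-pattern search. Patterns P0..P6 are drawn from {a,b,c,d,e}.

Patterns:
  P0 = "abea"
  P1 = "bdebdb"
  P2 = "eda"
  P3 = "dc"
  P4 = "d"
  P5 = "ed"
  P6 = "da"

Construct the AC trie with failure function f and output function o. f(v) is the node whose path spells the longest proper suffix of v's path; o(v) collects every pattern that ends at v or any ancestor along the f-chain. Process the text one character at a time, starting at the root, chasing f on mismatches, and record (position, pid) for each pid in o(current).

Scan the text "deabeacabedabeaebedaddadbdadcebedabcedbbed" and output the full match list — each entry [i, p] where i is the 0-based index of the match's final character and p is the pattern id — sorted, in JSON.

Build automaton:
Trie (insert patterns):
  n0 'ε': a→1 b→5 d→14 e→11
  n1 'a': b→2
  n2 'ab': e→3
  n3 'abe': a→4
  n4 'abea': ·  [P0 ends]
  n5 'b': d→6
  n6 'bd': e→7
  n7 'bde': b→8
  n8 'bdeb': d→9
  n9 'bdebd': b→10
  n10 'bdebdb': ·  [P1 ends]
  n11 'e': d→12
  n12 'ed': a→13  [P5 ends]
  n13 'eda': ·  [P2 ends]
  n14 'd': a→16 c→15  [P4 ends]
  n15 'dc': ·  [P3 ends]
  n16 'da': ·  [P6 ends]

BFS fail/out derivation:
  n1('a'): parent n0 fail=0; on 'a' 0 → fail=0;  out ∅∪∅=∅
  n5('b'): parent n0 fail=0; on 'b' 0 → fail=0;  out ∅∪∅=∅
  n11('e'): parent n0 fail=0; on 'e' 0 → fail=0;  out ∅∪∅=∅
  n14('d'): parent n0 fail=0; on 'd' 0 → fail=0;  out {4}∪∅={4}
  n2('ab'): parent n1 fail=0; on 'b' 0 → fail=5;  out ∅∪∅=∅
  n6('bd'): parent n5 fail=0; on 'd' 0 → fail=14;  out ∅∪{4}={4}
  n12('ed'): parent n11 fail=0; on 'd' 0 → fail=14;  out {5}∪{4}={4,5}
  n15('dc'): parent n14 fail=0; on 'c' 0 → fail=0;  out {3}∪∅={3}
  n16('da'): parent n14 fail=0; on 'a' 0 → fail=1;  out {6}∪∅={6}
  n3('abe'): parent n2 fail=5; on 'e' 5→0 → fail=11;  out ∅∪∅=∅
  n7('bde'): parent n6 fail=14; on 'e' 14→0 → fail=11;  out ∅∪∅=∅
  n13('eda'): parent n12 fail=14; on 'a' 14 → fail=16;  out {2}∪{6}={2,6}
  n4('abea'): parent n3 fail=11; on 'a' 11→0 → fail=1;  out {0}∪∅={0}
  n8('bdeb'): parent n7 fail=11; on 'b' 11→0 → fail=5;  out ∅∪∅=∅
  n9('bdebd'): parent n8 fail=5; on 'd' 5 → fail=6;  out ∅∪{4}={4}
  n10('bdebdb'): parent n9 fail=6; on 'b' 6→14→0 → fail=5;  out {1}∪∅={1}

Text stream:
[0] read 'd'  n0⇒n14  → match P4@[0:0]
[1] read 'e'  n14⇒n11 ·f
[2] read 'a'  n11⇒n1 ·f
[3] read 'b'  n1⇒n2
[4] read 'e'  n2⇒n3
[5] read 'a'  n3⇒n4  → match P0@[2:5]
[6] read 'c'  n4⇒n0 ·f
[7] read 'a'  n0⇒n1
[8] read 'b'  n1⇒n2
[9] read 'e'  n2⇒n3
[10] read 'd'  n3⇒n12 ·f  → match P4@[10:10],P5@[9:10]
[11] read 'a'  n12⇒n13  → match P2@[9:11],P6@[10:11]
[12] read 'b'  n13⇒n2 ·f
[13] read 'e'  n2⇒n3
[14] read 'a'  n3⇒n4  → match P0@[11:14]
[15] read 'e'  n4⇒n11 ·f
[16] read 'b'  n11⇒n5 ·f
[17] read 'e'  n5⇒n11 ·f
[18] read 'd'  n11⇒n12  → match P4@[18:18],P5@[17:18]
[19] read 'a'  n12⇒n13  → match P2@[17:19],P6@[18:19]
[20] read 'd'  n13⇒n14 ·f  → match P4@[20:20]
[21] read 'd'  n14⇒n14 ·f  → match P4@[21:21]
[22] read 'a'  n14⇒n16  → match P6@[21:22]
[23] read 'd'  n16⇒n14 ·f  → match P4@[23:23]
[24] read 'b'  n14⇒n5 ·f
[25] read 'd'  n5⇒n6  → match P4@[25:25]
[26] read 'a'  n6⇒n16 ·f  → match P6@[25:26]
[27] read 'd'  n16⇒n14 ·f  → match P4@[27:27]
[28] read 'c'  n14⇒n15  → match P3@[27:28]
[29] read 'e'  n15⇒n11 ·f
[30] read 'b'  n11⇒n5 ·f
[31] read 'e'  n5⇒n11 ·f
[32] read 'd'  n11⇒n12  → match P4@[32:32],P5@[31:32]
[33] read 'a'  n12⇒n13  → match P2@[31:33],P6@[32:33]
[34] read 'b'  n13⇒n2 ·f
[35] read 'c'  n2⇒n0 ·f
[36] read 'e'  n0⇒n11
[37] read 'd'  n11⇒n12  → match P4@[37:37],P5@[36:37]
[38] read 'b'  n12⇒n5 ·f
[39] read 'b'  n5⇒n5 ·f
[40] read 'e'  n5⇒n11 ·f
[41] read 'd'  n11⇒n12  → match P4@[41:41],P5@[40:41]

All matches (sorted): [[0,4],[5,0],[10,4],[10,5],[11,2],[11,6],[14,0],[18,4],[18,5],[19,2],[19,6],[20,4],[21,4],[22,6],[23,4],[25,4],[26,6],[27,4],[28,3],[32,4],[32,5],[33,2],[33,6],[37,4],[37,5],[41,4],[41,5]]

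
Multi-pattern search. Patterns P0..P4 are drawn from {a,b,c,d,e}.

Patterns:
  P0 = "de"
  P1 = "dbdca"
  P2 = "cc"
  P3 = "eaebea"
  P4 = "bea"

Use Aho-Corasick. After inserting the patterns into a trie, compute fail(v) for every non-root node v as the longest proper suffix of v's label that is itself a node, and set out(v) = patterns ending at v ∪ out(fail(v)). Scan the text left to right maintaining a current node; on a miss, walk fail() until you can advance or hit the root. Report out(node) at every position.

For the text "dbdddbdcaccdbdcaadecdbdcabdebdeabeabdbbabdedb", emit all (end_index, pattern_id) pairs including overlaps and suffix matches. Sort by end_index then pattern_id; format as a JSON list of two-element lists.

Construct AC machine:
Trie nodes:
  n0 'ε': b→15 c→7 d→1 e→9
  n1 'd': b→3 e→2
  n2 'de': ·  [P0 ends]
  n3 'db': d→4
  n4 'dbd': c→5
  n5 'dbdc': a→6
  n6 'dbdca': ·  [P1 ends]
  n7 'c': c→8
  n8 'cc': ·  [P2 ends]
  n9 'e': a→10
  n10 'ea': e→11
  n11 'eae': b→12
  n12 'eaeb': e→13
  n13 'eaebe': a→14
  n14 'eaebea': ·  [P3 ends]
  n15 'b': e→16
  n16 'be': a→17
  n17 'bea': ·  [P4 ends]

BFS fail/out derivation:
  n1('d'): parent n0 fail=0; on 'd' 0 → fail=0;  out ∅∪∅=∅
  n7('c'): parent n0 fail=0; on 'c' 0 → fail=0;  out ∅∪∅=∅
  n9('e'): parent n0 fail=0; on 'e' 0 → fail=0;  out ∅∪∅=∅
  n15('b'): parent n0 fail=0; on 'b' 0 → fail=0;  out ∅∪∅=∅
  n2('de'): parent n1 fail=0; on 'e' 0 → fail=9;  out {0}∪∅={0}
  n3('db'): parent n1 fail=0; on 'b' 0 → fail=15;  out ∅∪∅=∅
  n8('cc'): parent n7 fail=0; on 'c' 0 → fail=7;  out {2}∪∅={2}
  n10('ea'): parent n9 fail=0; on 'a' 0 → fail=0;  out ∅∪∅=∅
  n16('be'): parent n15 fail=0; on 'e' 0 → fail=9;  out ∅∪∅=∅
  n4('dbd'): parent n3 fail=15; on 'd' 15→0 → fail=1;  out ∅∪∅=∅
  n11('eae'): parent n10 fail=0; on 'e' 0 → fail=9;  out ∅∪∅=∅
  n17('bea'): parent n16 fail=9; on 'a' 9 → fail=10;  out {4}∪∅={4}
  n5('dbdc'): parent n4 fail=1; on 'c' 1→0 → fail=7;  out ∅∪∅=∅
  n12('eaeb'): parent n11 fail=9; on 'b' 9→0 → fail=15;  out ∅∪∅=∅
  n6('dbdca'): parent n5 fail=7; on 'a' 7→0 → fail=0;  out {1}∪∅={1}
  n13('eaebe'): parent n12 fail=15; on 'e' 15 → fail=16;  out ∅∪∅=∅
  n14('eaebea'): parent n13 fail=16; on 'a' 16 → fail=17;  out {3}∪{4}={3,4}

Run:
i=0 'd': node 0→1
i=1 'b': node 1→3
i=2 'd': node 3→4
i=3 'd': node 4→1 ·f
i=4 'd': node 1→1 ·f
i=5 'b': node 1→3
i=6 'd': node 3→4
i=7 'c': node 4→5
i=8 'a': node 5→6  emit P1@[4:8]
i=9 'c': node 6→7 ·f
i=10 'c': node 7→8  emit P2@[9:10]
i=11 'd': node 8→1 ·f
i=12 'b': node 1→3
i=13 'd': node 3→4
i=14 'c': node 4→5
i=15 'a': node 5→6  emit P1@[11:15]
i=16 'a': node 6→0 ·f
i=17 'd': node 0→1
i=18 'e': node 1→2  emit P0@[17:18]
i=19 'c': node 2→7 ·f
i=20 'd': node 7→1 ·f
i=21 'b': node 1→3
i=22 'd': node 3→4
i=23 'c': node 4→5
i=24 'a': node 5→6  emit P1@[20:24]
i=25 'b': node 6→15 ·f
i=26 'd': node 15→1 ·f
i=27 'e': node 1→2  emit P0@[26:27]
i=28 'b': node 2→15 ·f
i=29 'd': node 15→1 ·f
i=30 'e': node 1→2  emit P0@[29:30]
i=31 'a': node 2→10 ·f
i=32 'b': node 10→15 ·f
i=33 'e': node 15→16
i=34 'a': node 16→17  emit P4@[32:34]
i=35 'b': node 17→15 ·f
i=36 'd': node 15→1 ·f
i=37 'b': node 1→3
i=38 'b': node 3→15 ·f
i=39 'a': node 15→0 ·f
i=40 'b': node 0→15
i=41 'd': node 15→1 ·f
i=42 'e': node 1→2  emit P0@[41:42]
i=43 'd': node 2→1 ·f
i=44 'b': node 1→3

All matches (sorted): [[8,1],[10,2],[15,1],[18,0],[24,1],[27,0],[30,0],[34,4],[42,0]]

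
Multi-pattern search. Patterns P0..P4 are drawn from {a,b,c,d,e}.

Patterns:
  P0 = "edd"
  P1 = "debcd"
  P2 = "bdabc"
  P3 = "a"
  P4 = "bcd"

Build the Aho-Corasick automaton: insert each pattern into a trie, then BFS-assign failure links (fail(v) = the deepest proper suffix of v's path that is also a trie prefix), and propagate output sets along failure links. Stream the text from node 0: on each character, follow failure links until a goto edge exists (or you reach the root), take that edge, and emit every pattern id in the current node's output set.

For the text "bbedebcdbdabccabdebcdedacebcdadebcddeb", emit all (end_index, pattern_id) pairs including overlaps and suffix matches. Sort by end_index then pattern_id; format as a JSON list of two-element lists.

Build automaton:
Trie (insert patterns):
  0='ε' goto a→14 b→9 d→4 e→1
  1='e' goto d→2
  2='ed' goto d→3
  3='edd' goto ·  [P0 ends]
  4='d' goto e→5
  5='de' goto b→6
  6='deb' goto c→7
  7='debc' goto d→8
  8='debcd' goto ·  [P1 ends]
  9='b' goto c→15 d→10
  10='bd' goto a→11
  11='bda' goto b→12
  12='bdab' goto c→13
  13='bdabc' goto ·  [P2 ends]
  14='a' goto ·  [P3 ends]
  15='bc' goto d→16
  16='bcd' goto ·  [P4 ends]

BFS fail/out derivation:
  n1('e'): parent n0 fail=0; on 'e' 0 → fail=0;  out ∅∪∅=∅
  n4('d'): parent n0 fail=0; on 'd' 0 → fail=0;  out ∅∪∅=∅
  n9('b'): parent n0 fail=0; on 'b' 0 → fail=0;  out ∅∪∅=∅
  n14('a'): parent n0 fail=0; on 'a' 0 → fail=0;  out {3}∪∅={3}
  n2('ed'): parent n1 fail=0; on 'd' 0 → fail=4;  out ∅∪∅=∅
  n5('de'): parent n4 fail=0; on 'e' 0 → fail=1;  out ∅∪∅=∅
  n10('bd'): parent n9 fail=0; on 'd' 0 → fail=4;  out ∅∪∅=∅
  n15('bc'): parent n9 fail=0; on 'c' 0 → fail=0;  out ∅∪∅=∅
  n3('edd'): parent n2 fail=4; on 'd' 4→0 → fail=4;  out {0}∪∅={0}
  n6('deb'): parent n5 fail=1; on 'b' 1→0 → fail=9;  out ∅∪∅=∅
  n11('bda'): parent n10 fail=4; on 'a' 4→0 → fail=14;  out ∅∪{3}={3}
  n16('bcd'): parent n15 fail=0; on 'd' 0 → fail=4;  out {4}∪∅={4}
  n7('debc'): parent n6 fail=9; on 'c' 9 → fail=15;  out ∅∪∅=∅
  n12('bdab'): parent n11 fail=14; on 'b' 14→0 → fail=9;  out ∅∪∅=∅
  n8('debcd'): parent n7 fail=15; on 'd' 15 → fail=16;  out {1}∪{4}={1,4}
  n13('bdabc'): parent n12 fail=9; on 'c' 9 → fail=15;  out {2}∪∅={2}

Scan:
pos 0 'b': at 9
pos 1 'b': at 9 ·f
pos 2 'e': at 1 ·f
pos 3 'd': at 2
pos 4 'e': at 5 ·f
pos 5 'b': at 6
pos 6 'c': at 7
pos 7 'd': at 8  emit P1@[3:7],P4@[5:7]
pos 8 'b': at 9 ·f
pos 9 'd': at 10
pos 10 'a': at 11  emit P3@[10:10]
pos 11 'b': at 12
pos 12 'c': at 13  emit P2@[8:12]
pos 13 'c': at 0 ·f
pos 14 'a': at 14  emit P3@[14:14]
pos 15 'b': at 9 ·f
pos 16 'd': at 10
pos 17 'e': at 5 ·f
pos 18 'b': at 6
pos 19 'c': at 7
pos 20 'd': at 8  emit P1@[16:20],P4@[18:20]
pos 21 'e': at 5 ·f
pos 22 'd': at 2 ·f
pos 23 'a': at 14 ·f  emit P3@[23:23]
pos 24 'c': at 0 ·f
pos 25 'e': at 1
pos 26 'b': at 9 ·f
pos 27 'c': at 15
pos 28 'd': at 16  emit P4@[26:28]
pos 29 'a': at 14 ·f  emit P3@[29:29]
pos 30 'd': at 4 ·f
pos 31 'e': at 5
pos 32 'b': at 6
pos 33 'c': at 7
pos 34 'd': at 8  emit P1@[30:34],P4@[32:34]
pos 35 'd': at 4 ·f
pos 36 'e': at 5
pos 37 'b': at 6

Result: [[7,1],[7,4],[10,3],[12,2],[14,3],[20,1],[20,4],[23,3],[28,4],[29,3],[34,1],[34,4]]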